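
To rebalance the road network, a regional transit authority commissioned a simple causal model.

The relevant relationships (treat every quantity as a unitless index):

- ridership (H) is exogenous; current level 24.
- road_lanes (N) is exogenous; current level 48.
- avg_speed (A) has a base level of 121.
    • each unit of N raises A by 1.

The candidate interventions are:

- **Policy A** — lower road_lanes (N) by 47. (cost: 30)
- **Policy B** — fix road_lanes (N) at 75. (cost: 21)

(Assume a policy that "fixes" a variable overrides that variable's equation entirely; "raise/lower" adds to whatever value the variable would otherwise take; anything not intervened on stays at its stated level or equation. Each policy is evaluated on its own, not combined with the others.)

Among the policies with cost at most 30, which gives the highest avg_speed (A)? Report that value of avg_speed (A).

Policy A (N − 47):
  N = 48 − 47 = 1
  A = 121 + 1 = 122
Policy B (N := 75):
  N = 75
  A = 121 + 75 = 196
Comparing — Policy A: A=122, Policy B: A=196. Highest is 196 (Policy B).

196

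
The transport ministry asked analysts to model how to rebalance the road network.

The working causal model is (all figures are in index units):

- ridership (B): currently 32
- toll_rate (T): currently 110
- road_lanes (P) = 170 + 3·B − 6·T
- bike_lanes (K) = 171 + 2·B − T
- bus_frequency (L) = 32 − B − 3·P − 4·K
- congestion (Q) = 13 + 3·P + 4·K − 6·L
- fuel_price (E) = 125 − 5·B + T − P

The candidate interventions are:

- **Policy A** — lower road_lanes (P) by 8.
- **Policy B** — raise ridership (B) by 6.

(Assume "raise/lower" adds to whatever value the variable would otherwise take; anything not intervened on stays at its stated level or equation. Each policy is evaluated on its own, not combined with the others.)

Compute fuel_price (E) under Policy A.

477

Policy A (P − 8):
  B = 32
  T = 110
  P = 170 + 3·32 − 6·110 (−8 from intervention) = -402
  E = 125 − 5·32 + 110 − (-402) = 477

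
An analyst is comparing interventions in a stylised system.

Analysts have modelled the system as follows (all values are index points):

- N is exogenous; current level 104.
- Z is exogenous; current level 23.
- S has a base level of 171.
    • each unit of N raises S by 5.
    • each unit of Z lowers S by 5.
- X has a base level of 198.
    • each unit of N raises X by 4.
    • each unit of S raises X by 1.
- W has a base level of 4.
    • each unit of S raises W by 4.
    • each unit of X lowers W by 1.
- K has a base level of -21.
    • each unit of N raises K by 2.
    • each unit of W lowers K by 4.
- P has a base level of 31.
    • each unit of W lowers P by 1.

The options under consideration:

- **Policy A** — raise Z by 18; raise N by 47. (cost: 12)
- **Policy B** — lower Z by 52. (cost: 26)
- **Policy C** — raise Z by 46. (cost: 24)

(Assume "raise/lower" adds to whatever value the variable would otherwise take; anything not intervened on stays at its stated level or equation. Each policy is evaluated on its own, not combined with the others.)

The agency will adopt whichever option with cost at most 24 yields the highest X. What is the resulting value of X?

1523

Policy A (Z + 18, N + 47):
  N = 104 + 47 = 151
  Z = 23 + 18 = 41
  S = 171 + 5·151 − 5·41 = 721
  X = 198 + 4·151 + 721 = 1523
Policy C (Z + 46):
  N = 104
  Z = 23 + 46 = 69
  S = 171 + 5·104 − 5·69 = 346
  X = 198 + 4·104 + 346 = 960
Comparing — Policy A: X=1523, Policy C: X=960. Highest is 1523 (Policy A).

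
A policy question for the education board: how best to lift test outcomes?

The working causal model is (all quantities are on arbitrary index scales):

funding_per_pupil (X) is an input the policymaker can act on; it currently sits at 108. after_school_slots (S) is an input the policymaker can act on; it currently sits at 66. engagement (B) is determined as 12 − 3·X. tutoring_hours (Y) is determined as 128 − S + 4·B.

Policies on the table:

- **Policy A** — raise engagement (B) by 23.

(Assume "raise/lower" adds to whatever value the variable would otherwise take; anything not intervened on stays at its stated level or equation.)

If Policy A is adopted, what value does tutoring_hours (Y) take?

-1094

Policy A (B + 23):
  X = 108
  S = 66
  B = 12 − 3·108 (+23 from intervention) = -289
  Y = 128 − 66 + 4·(-289) = -1094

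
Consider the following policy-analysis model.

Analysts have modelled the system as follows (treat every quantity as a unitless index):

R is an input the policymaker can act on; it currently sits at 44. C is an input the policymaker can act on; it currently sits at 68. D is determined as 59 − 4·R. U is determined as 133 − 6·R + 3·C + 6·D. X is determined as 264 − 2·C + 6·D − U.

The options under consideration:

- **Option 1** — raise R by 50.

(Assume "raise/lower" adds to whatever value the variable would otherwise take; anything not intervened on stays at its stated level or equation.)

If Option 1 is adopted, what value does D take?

Option 1 (R + 50):
  R = 44 + 50 = 94
  D = 59 − 4·94 = -317

-317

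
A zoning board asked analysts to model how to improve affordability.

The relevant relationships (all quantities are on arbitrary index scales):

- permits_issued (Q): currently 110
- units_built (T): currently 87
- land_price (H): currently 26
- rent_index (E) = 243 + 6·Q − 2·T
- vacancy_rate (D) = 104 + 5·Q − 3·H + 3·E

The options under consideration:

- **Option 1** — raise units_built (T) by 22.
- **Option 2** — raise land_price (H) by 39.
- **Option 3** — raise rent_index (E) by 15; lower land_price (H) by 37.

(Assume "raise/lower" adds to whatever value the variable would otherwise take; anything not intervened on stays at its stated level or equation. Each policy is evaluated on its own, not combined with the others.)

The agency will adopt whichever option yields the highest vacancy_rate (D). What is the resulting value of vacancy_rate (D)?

2919

Option 1 (T + 22):
  Q = 110
  T = 87 + 22 = 109
  H = 26
  E = 243 + 6·110 − 2·109 = 685
  D = 104 + 5·110 − 3·26 + 3·685 = 2631
Option 2 (H + 39):
  Q = 110
  T = 87
  H = 26 + 39 = 65
  E = 243 + 6·110 − 2·87 = 729
  D = 104 + 5·110 − 3·65 + 3·729 = 2646
Option 3 (E + 15, H − 37):
  Q = 110
  T = 87
  H = 26 − 37 = -11
  E = 243 + 6·110 − 2·87 (+15 from intervention) = 744
  D = 104 + 5·110 − 3·(-11) + 3·744 = 2919
Comparing — Option 1: D=2631, Option 2: D=2646, Option 3: D=2919. Highest is 2919 (Option 3).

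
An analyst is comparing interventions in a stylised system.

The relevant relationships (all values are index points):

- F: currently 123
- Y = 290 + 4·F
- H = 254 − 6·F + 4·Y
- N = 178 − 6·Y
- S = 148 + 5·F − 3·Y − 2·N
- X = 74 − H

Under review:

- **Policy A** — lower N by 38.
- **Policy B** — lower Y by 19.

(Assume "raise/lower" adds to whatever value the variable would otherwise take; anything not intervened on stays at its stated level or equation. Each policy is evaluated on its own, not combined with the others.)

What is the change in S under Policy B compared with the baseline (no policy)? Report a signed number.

Baseline:
  F = 123
  Y = 290 + 4·123 = 782
  N = 178 − 6·782 = -4514
  S = 148 + 5·123 − 3·782 − 2·(-4514) = 7445
Policy B (Y − 19):
  F = 123
  Y = 290 + 4·123 (−19 from intervention) = 763
  N = 178 − 6·763 = -4400
  S = 148 + 5·123 − 3·763 − 2·(-4400) = 7274
Change in S: 7274 − 7445 = -171

-171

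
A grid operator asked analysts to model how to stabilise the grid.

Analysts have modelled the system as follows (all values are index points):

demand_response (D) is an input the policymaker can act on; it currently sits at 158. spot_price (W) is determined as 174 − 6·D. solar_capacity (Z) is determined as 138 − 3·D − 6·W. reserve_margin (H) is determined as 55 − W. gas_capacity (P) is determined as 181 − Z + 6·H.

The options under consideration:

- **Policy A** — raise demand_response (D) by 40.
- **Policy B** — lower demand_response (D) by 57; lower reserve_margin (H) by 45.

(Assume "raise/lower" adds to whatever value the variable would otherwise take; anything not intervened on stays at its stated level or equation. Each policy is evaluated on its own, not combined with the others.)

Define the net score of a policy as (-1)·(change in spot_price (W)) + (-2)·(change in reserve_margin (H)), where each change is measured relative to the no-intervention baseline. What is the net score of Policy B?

Baseline:
  D = 158
  W = 174 − 6·158 = -774
  H = 55 − (-774) = 829
Policy B (D − 57, H − 45):
  D = 158 − 57 = 101
  W = 174 − 6·101 = -432
  H = 55 − (-432) (−45 from intervention) = 442
ΔW = -432 − (-774) = 342; ΔH = 442 − 829 = -387
Score = (-1)·342 + (-2)·(-387) = 432

432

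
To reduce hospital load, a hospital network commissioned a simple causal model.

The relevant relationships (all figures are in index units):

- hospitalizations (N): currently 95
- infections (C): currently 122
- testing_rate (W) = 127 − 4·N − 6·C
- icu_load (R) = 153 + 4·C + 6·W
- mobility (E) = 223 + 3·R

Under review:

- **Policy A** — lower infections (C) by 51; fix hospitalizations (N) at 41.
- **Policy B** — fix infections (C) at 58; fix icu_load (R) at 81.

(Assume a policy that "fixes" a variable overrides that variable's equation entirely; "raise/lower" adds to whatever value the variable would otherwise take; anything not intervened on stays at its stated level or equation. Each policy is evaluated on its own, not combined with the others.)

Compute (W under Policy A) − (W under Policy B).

138

Policy A (C − 51, N := 41):
  N = 41
  C = 122 − 51 = 71
  W = 127 − 4·41 − 6·71 = -463
Policy B (C := 58, R := 81):
  N = 95
  C = 58
  W = 127 − 4·95 − 6·58 = -601
W: -463 − (-601) = 138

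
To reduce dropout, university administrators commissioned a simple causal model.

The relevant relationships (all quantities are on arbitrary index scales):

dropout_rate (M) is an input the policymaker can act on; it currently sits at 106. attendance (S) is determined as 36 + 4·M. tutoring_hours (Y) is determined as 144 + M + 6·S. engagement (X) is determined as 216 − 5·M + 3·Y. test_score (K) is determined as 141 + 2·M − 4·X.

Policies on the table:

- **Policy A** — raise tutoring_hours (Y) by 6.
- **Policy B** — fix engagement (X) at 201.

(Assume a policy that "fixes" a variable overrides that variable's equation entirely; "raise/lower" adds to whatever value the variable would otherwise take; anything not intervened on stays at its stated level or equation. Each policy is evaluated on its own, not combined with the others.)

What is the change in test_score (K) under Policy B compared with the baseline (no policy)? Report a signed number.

Baseline:
  M = 106
  S = 36 + 4·106 = 460
  Y = 144 + 106 + 6·460 = 3010
  X = 216 − 5·106 + 3·3010 = 8716
  K = 141 + 2·106 − 4·8716 = -34511
Policy B (X := 201):
  M = 106
  S = 36 + 4·106 = 460
  Y = 144 + 106 + 6·460 = 3010
  X = 201
  K = 141 + 2·106 − 4·201 = -451
Change in K: -451 − (-34511) = 34060

34060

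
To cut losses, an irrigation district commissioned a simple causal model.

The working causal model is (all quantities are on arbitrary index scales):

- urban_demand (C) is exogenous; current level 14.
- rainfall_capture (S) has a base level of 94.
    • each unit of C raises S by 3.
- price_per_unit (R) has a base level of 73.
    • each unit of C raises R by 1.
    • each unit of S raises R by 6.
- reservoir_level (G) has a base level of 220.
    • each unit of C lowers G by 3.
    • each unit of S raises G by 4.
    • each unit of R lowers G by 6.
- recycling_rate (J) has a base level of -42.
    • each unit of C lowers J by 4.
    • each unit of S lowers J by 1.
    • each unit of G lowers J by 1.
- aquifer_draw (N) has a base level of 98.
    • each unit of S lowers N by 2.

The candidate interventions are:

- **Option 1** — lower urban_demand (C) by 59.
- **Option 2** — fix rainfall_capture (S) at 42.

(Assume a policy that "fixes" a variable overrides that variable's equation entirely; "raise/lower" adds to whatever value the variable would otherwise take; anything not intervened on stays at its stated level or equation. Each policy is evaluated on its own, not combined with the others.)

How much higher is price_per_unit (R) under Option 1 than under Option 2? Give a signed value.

-557

Option 1 (C − 59):
  C = 14 − 59 = -45
  S = 94 + 3·(-45) = -41
  R = 73 + (-45) + 6·(-41) = -218
Option 2 (S := 42):
  C = 14
  S = 42
  R = 73 + 14 + 6·42 = 339
R: -218 − 339 = -557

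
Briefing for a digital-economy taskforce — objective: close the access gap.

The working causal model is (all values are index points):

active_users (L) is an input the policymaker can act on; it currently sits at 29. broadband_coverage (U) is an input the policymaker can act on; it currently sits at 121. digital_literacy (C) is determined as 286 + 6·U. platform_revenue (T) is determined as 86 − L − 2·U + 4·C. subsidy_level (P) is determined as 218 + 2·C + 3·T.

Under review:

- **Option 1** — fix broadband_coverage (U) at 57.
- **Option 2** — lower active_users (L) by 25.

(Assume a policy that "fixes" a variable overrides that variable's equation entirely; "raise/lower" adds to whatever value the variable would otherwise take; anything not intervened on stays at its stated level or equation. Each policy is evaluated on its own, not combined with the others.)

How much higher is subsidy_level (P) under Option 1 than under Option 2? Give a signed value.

Option 1 (U := 57):
  L = 29
  U = 57
  C = 286 + 6·57 = 628
  T = 86 − 29 − 2·57 + 4·628 = 2455
  P = 218 + 2·628 + 3·2455 = 8839
Option 2 (L − 25):
  L = 29 − 25 = 4
  U = 121
  C = 286 + 6·121 = 1012
  T = 86 − 4 − 2·121 + 4·1012 = 3888
  P = 218 + 2·1012 + 3·3888 = 13906
P: 8839 − 13906 = -5067

-5067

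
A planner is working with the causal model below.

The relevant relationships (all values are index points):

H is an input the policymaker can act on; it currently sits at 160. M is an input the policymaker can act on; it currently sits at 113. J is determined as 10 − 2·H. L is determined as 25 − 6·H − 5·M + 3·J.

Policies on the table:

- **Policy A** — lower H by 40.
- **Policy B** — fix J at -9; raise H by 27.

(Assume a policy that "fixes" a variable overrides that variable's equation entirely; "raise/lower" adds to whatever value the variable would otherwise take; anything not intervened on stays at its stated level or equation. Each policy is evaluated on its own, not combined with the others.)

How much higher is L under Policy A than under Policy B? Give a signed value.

-261

Policy A (H − 40):
  H = 160 − 40 = 120
  M = 113
  J = 10 − 2·120 = -230
  L = 25 − 6·120 − 5·113 + 3·(-230) = -1950
Policy B (J := -9, H + 27):
  H = 160 + 27 = 187
  M = 113
  J = -9
  L = 25 − 6·187 − 5·113 + 3·(-9) = -1689
L: -1950 − (-1689) = -261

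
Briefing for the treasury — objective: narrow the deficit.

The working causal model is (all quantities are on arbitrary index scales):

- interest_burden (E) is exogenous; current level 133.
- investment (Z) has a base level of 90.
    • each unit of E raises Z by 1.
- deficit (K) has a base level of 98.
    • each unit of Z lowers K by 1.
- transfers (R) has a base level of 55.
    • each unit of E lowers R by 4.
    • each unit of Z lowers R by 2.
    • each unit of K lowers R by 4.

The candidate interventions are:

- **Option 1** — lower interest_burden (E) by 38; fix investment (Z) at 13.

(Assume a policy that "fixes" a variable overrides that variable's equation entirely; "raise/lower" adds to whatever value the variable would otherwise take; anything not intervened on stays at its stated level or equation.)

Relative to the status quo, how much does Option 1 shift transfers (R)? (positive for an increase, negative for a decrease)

-268

Baseline:
  E = 133
  Z = 90 + 133 = 223
  K = 98 − 223 = -125
  R = 55 − 4·133 − 2·223 − 4·(-125) = -423
Option 1 (E − 38, Z := 13):
  E = 133 − 38 = 95
  Z = 13
  K = 98 − 13 = 85
  R = 55 − 4·95 − 2·13 − 4·85 = -691
Change in R: -691 − (-423) = -268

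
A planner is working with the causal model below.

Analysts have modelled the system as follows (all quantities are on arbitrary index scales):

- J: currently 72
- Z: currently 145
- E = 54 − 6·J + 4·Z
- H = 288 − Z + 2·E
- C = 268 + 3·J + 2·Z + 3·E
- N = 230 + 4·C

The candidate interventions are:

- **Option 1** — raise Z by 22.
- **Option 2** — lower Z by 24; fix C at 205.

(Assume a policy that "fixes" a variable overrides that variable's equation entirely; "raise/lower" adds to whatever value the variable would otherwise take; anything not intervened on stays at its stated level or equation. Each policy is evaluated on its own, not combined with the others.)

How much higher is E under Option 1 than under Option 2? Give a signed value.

184

Option 1 (Z + 22):
  J = 72
  Z = 145 + 22 = 167
  E = 54 − 6·72 + 4·167 = 290
Option 2 (Z − 24, C := 205):
  J = 72
  Z = 145 − 24 = 121
  E = 54 − 6·72 + 4·121 = 106
E: 290 − 106 = 184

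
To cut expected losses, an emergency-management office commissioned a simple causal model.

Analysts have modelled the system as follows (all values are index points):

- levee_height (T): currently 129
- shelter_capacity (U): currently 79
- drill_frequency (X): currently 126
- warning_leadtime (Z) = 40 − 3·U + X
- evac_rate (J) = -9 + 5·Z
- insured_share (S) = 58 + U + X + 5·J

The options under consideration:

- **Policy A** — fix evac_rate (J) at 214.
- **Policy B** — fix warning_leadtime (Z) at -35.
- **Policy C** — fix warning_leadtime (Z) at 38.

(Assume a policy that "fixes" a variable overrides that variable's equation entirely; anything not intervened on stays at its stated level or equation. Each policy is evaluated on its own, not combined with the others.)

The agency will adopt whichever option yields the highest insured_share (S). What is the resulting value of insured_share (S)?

1333

Policy A (J := 214):
  U = 79
  X = 126
  Z = 40 − 3·79 + 126 = -71
  J = 214
  S = 58 + 79 + 126 + 5·214 = 1333
Policy B (Z := -35):
  U = 79
  X = 126
  Z = -35
  J = -9 + 5·(-35) = -184
  S = 58 + 79 + 126 + 5·(-184) = -657
Policy C (Z := 38):
  U = 79
  X = 126
  Z = 38
  J = -9 + 5·38 = 181
  S = 58 + 79 + 126 + 5·181 = 1168
Comparing — Policy A: S=1333, Policy B: S=-657, Policy C: S=1168. Highest is 1333 (Policy A).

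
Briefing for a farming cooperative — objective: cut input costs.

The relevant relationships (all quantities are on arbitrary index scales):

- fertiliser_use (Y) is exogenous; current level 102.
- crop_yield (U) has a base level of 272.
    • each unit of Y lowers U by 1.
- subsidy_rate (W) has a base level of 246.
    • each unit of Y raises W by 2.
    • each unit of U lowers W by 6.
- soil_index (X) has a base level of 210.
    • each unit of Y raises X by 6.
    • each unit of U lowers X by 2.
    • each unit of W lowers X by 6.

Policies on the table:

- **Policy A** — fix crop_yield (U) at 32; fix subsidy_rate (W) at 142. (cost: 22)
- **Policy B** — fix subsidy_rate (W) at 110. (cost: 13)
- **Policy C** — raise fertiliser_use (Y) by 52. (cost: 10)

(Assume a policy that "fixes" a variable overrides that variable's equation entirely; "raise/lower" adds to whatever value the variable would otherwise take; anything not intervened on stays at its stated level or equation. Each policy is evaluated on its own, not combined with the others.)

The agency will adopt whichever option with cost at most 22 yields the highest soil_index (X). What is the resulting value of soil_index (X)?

Policy A (U := 32, W := 142):
  Y = 102
  U = 32
  W = 142
  X = 210 + 6·102 − 2·32 − 6·142 = -94
Policy B (W := 110):
  Y = 102
  U = 272 − 102 = 170
  W = 110
  X = 210 + 6·102 − 2·170 − 6·110 = -178
Policy C (Y + 52):
  Y = 102 + 52 = 154
  U = 272 − 154 = 118
  W = 246 + 2·154 − 6·118 = -154
  X = 210 + 6·154 − 2·118 − 6·(-154) = 1822
Comparing — Policy A: X=-94, Policy B: X=-178, Policy C: X=1822. Highest is 1822 (Policy C).

1822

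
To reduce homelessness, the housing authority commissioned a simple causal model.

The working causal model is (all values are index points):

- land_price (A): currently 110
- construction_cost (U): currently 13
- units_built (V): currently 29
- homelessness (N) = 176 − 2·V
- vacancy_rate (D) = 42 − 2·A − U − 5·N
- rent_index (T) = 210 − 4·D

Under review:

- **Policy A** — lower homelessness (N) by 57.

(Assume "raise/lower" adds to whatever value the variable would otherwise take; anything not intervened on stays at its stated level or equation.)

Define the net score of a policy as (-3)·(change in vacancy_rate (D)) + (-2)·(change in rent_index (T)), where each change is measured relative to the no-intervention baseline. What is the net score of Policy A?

Baseline:
  A = 110
  U = 13
  V = 29
  N = 176 − 2·29 = 118
  D = 42 − 2·110 − 13 − 5·118 = -781
  T = 210 − 4·(-781) = 3334
Policy A (N − 57):
  A = 110
  U = 13
  V = 29
  N = 176 − 2·29 (−57 from intervention) = 61
  D = 42 − 2·110 − 13 − 5·61 = -496
  T = 210 − 4·(-496) = 2194
ΔD = -496 − (-781) = 285; ΔT = 2194 − 3334 = -1140
Score = (-3)·285 + (-2)·(-1140) = 1425

1425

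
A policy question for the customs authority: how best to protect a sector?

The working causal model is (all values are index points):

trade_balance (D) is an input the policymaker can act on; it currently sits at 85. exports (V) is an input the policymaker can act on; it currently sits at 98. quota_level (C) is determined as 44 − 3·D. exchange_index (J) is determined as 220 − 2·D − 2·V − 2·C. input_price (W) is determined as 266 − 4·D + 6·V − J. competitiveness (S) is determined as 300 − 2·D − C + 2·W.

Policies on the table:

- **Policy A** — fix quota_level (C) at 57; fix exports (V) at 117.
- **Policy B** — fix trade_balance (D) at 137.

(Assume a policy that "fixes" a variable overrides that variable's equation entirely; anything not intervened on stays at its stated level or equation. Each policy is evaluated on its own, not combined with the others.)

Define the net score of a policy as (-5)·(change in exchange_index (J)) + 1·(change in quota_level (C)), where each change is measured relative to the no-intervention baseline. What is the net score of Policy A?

3138

Baseline:
  D = 85
  V = 98
  C = 44 − 3·85 = -211
  J = 220 − 2·85 − 2·98 − 2·(-211) = 276
Policy A (C := 57, V := 117):
  D = 85
  V = 117
  C = 57
  J = 220 − 2·85 − 2·117 − 2·57 = -298
ΔJ = -298 − 276 = -574; ΔC = 57 − (-211) = 268
Score = (-5)·(-574) + 1·268 = 3138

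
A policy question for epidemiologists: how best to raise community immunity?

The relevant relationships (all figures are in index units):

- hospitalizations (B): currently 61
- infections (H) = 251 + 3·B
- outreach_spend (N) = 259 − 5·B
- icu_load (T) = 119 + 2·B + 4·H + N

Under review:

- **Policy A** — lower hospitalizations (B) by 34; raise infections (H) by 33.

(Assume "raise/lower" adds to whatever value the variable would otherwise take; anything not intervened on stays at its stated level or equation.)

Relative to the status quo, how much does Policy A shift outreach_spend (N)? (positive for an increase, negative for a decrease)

Baseline:
  B = 61
  N = 259 − 5·61 = -46
Policy A (B − 34, H + 33):
  B = 61 − 34 = 27
  N = 259 − 5·27 = 124
Change in N: 124 − (-46) = 170

170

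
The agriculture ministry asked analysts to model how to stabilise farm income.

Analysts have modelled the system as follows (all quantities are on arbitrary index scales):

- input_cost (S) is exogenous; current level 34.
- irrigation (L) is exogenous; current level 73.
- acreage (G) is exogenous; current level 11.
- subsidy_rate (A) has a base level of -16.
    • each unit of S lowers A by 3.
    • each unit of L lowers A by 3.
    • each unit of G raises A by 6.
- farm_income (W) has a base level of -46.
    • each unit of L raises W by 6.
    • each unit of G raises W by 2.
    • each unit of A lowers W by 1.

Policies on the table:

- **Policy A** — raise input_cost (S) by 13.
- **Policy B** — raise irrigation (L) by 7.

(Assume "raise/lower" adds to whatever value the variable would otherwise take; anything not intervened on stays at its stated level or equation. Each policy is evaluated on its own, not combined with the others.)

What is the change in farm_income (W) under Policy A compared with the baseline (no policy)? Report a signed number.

39

Baseline:
  S = 34
  L = 73
  G = 11
  A = -16 − 3·34 − 3·73 + 6·11 = -271
  W = -46 + 6·73 + 2·11 − (-271) = 685
Policy A (S + 13):
  S = 34 + 13 = 47
  L = 73
  G = 11
  A = -16 − 3·47 − 3·73 + 6·11 = -310
  W = -46 + 6·73 + 2·11 − (-310) = 724
Change in W: 724 − 685 = 39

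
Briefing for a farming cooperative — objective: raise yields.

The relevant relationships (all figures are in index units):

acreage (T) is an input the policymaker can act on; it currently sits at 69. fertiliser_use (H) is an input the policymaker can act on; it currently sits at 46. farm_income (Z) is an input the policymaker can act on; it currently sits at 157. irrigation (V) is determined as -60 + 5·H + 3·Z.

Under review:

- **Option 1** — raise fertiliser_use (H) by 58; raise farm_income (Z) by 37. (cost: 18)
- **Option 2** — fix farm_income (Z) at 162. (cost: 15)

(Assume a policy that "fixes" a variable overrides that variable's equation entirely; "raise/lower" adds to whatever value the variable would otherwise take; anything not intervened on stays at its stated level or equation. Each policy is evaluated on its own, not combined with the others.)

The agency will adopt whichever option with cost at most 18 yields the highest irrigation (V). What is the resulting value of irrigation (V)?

Option 1 (H + 58, Z + 37):
  H = 46 + 58 = 104
  Z = 157 + 37 = 194
  V = -60 + 5·104 + 3·194 = 1042
Option 2 (Z := 162):
  H = 46
  Z = 162
  V = -60 + 5·46 + 3·162 = 656
Comparing — Option 1: V=1042, Option 2: V=656. Highest is 1042 (Option 1).

1042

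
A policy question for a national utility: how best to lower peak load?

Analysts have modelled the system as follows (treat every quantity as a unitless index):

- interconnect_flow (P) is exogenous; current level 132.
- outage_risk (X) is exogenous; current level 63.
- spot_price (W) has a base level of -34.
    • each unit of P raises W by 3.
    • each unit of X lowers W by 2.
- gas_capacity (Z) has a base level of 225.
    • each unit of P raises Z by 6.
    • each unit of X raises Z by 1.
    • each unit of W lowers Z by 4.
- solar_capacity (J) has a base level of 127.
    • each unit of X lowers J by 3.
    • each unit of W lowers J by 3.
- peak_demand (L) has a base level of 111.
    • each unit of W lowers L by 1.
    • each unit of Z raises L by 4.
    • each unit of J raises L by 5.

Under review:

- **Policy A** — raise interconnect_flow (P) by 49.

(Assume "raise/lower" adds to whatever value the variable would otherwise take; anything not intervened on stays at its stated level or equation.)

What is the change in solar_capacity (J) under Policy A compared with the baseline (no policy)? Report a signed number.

Baseline:
  P = 132
  X = 63
  W = -34 + 3·132 − 2·63 = 236
  J = 127 − 3·63 − 3·236 = -770
Policy A (P + 49):
  P = 132 + 49 = 181
  X = 63
  W = -34 + 3·181 − 2·63 = 383
  J = 127 − 3·63 − 3·383 = -1211
Change in J: -1211 − (-770) = -441

-441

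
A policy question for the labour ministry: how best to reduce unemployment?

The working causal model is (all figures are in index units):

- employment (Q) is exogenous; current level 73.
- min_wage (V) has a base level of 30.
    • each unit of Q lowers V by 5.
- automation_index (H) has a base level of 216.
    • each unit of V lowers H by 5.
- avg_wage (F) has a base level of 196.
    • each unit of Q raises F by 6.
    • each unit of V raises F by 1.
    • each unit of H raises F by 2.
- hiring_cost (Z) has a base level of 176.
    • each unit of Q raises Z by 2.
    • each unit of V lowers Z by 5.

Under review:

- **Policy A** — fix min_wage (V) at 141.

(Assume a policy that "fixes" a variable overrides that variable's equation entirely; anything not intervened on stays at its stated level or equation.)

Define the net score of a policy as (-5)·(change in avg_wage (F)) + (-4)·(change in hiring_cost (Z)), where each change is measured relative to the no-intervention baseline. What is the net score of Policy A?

30940

Baseline:
  Q = 73
  V = 30 − 5·73 = -335
  H = 216 − 5·(-335) = 1891
  F = 196 + 6·73 + (-335) + 2·1891 = 4081
  Z = 176 + 2·73 − 5·(-335) = 1997
Policy A (V := 141):
  Q = 73
  V = 141
  H = 216 − 5·141 = -489
  F = 196 + 6·73 + 141 + 2·(-489) = -203
  Z = 176 + 2·73 − 5·141 = -383
ΔF = -203 − 4081 = -4284; ΔZ = -383 − 1997 = -2380
Score = (-5)·(-4284) + (-4)·(-2380) = 30940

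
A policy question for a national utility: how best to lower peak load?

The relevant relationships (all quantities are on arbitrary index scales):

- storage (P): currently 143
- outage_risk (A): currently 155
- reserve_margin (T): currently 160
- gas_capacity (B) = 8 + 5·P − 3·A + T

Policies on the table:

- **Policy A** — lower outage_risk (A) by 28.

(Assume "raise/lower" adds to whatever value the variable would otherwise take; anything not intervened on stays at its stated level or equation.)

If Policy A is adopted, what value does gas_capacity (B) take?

Policy A (A − 28):
  P = 143
  A = 155 − 28 = 127
  T = 160
  B = 8 + 5·143 − 3·127 + 160 = 502

502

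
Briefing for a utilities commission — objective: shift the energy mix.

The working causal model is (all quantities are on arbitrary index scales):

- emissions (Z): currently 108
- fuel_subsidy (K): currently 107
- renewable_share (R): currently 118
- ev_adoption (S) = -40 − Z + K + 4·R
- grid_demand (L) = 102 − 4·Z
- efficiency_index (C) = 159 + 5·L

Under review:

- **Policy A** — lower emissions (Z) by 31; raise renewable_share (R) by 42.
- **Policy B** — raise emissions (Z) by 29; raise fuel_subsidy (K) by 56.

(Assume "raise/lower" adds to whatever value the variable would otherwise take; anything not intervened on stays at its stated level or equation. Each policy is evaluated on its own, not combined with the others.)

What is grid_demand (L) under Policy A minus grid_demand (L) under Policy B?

Policy A (Z − 31, R + 42):
  Z = 108 − 31 = 77
  L = 102 − 4·77 = -206
Policy B (Z + 29, K + 56):
  Z = 108 + 29 = 137
  L = 102 − 4·137 = -446
L: -206 − (-446) = 240

240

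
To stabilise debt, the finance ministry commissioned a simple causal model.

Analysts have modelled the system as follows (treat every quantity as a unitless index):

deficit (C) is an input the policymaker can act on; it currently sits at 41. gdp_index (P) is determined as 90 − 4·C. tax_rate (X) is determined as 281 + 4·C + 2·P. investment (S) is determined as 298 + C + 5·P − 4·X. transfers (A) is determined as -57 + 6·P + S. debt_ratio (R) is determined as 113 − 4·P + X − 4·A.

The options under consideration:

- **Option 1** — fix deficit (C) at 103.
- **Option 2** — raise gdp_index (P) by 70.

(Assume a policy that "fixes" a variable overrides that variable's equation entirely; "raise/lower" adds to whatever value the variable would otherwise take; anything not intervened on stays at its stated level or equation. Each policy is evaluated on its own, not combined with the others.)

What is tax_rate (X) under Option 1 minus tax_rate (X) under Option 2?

-388

Option 1 (C := 103):
  C = 103
  P = 90 − 4·103 = -322
  X = 281 + 4·103 + 2·(-322) = 49
Option 2 (P + 70):
  C = 41
  P = 90 − 4·41 (+70 from intervention) = -4
  X = 281 + 4·41 + 2·(-4) = 437
X: 49 − 437 = -388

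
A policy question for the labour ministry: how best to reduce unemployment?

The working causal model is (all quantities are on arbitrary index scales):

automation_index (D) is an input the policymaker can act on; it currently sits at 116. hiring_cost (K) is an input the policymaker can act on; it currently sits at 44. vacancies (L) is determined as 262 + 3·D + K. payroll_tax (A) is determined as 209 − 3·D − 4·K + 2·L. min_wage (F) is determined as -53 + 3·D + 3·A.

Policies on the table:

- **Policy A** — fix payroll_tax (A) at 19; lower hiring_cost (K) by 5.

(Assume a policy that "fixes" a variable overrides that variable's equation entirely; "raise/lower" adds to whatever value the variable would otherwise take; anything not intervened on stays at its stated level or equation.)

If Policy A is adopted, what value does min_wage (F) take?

Policy A (A := 19, K − 5):
  D = 116
  K = 44 − 5 = 39
  L = 262 + 3·116 + 39 = 649
  A = 19
  F = -53 + 3·116 + 3·19 = 352

352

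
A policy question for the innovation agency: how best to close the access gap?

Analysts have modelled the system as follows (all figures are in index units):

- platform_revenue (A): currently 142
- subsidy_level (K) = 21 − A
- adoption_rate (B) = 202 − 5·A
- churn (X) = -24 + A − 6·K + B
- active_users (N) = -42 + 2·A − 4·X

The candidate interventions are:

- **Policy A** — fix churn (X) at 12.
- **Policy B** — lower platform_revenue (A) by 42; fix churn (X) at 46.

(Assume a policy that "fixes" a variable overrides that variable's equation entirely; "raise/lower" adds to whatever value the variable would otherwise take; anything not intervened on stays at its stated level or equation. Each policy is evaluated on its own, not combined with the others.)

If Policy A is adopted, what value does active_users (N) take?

Policy A (X := 12):
  A = 142
  K = 21 − 142 = -121
  B = 202 − 5·142 = -508
  X = 12
  N = -42 + 2·142 − 4·12 = 194

194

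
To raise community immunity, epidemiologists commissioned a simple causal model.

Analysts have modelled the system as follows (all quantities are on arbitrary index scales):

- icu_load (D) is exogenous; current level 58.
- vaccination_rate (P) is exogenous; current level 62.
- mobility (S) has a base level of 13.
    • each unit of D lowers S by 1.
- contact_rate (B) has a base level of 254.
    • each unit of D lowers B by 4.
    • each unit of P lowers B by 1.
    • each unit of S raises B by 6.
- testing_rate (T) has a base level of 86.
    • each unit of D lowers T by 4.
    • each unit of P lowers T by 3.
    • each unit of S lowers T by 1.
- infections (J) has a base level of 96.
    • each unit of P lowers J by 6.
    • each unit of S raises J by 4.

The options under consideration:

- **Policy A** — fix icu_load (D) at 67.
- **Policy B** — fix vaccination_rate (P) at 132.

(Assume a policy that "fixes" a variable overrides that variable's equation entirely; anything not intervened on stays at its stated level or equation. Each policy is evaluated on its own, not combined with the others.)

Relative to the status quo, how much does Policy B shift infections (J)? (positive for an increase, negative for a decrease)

Baseline:
  D = 58
  P = 62
  S = 13 − 58 = -45
  J = 96 − 6·62 + 4·(-45) = -456
Policy B (P := 132):
  D = 58
  P = 132
  S = 13 − 58 = -45
  J = 96 − 6·132 + 4·(-45) = -876
Change in J: -876 − (-456) = -420

-420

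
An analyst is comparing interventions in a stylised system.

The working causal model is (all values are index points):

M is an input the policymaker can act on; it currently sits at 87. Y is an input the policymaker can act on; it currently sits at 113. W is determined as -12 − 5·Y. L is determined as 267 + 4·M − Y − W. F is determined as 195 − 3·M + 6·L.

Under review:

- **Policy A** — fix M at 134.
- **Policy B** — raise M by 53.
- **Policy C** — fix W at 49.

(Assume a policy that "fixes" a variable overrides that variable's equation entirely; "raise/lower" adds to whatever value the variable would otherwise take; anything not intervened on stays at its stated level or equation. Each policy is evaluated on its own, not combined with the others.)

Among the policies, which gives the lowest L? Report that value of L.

Policy A (M := 134):
  M = 134
  Y = 113
  W = -12 − 5·113 = -577
  L = 267 + 4·134 − 113 − (-577) = 1267
Policy B (M + 53):
  M = 87 + 53 = 140
  Y = 113
  W = -12 − 5·113 = -577
  L = 267 + 4·140 − 113 − (-577) = 1291
Policy C (W := 49):
  M = 87
  Y = 113
  W = 49
  L = 267 + 4·87 − 113 − 49 = 453
Comparing — Policy A: L=1267, Policy B: L=1291, Policy C: L=453. Lowest is 453 (Policy C).

453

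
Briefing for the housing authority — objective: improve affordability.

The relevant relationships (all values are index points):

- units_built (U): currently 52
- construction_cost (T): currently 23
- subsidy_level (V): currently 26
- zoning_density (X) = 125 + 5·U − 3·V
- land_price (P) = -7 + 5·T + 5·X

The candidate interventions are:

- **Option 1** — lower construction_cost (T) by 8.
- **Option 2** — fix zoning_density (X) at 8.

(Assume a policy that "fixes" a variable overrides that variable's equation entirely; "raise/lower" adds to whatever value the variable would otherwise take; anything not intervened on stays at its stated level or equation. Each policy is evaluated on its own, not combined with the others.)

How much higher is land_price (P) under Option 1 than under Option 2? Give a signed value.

Option 1 (T − 8):
  U = 52
  T = 23 − 8 = 15
  V = 26
  X = 125 + 5·52 − 3·26 = 307
  P = -7 + 5·15 + 5·307 = 1603
Option 2 (X := 8):
  U = 52
  T = 23
  V = 26
  X = 8
  P = -7 + 5·23 + 5·8 = 148
P: 1603 − 148 = 1455

1455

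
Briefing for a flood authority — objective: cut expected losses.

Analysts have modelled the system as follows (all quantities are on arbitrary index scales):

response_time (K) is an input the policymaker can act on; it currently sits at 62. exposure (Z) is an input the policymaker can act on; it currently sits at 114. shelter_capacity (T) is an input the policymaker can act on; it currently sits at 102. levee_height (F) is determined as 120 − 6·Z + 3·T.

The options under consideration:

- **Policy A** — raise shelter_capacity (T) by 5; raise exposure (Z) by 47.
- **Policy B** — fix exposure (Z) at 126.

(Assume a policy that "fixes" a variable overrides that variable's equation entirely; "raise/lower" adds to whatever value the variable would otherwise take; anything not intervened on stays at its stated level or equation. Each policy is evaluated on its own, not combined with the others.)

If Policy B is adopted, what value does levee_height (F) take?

-330

Policy B (Z := 126):
  Z = 126
  T = 102
  F = 120 − 6·126 + 3·102 = -330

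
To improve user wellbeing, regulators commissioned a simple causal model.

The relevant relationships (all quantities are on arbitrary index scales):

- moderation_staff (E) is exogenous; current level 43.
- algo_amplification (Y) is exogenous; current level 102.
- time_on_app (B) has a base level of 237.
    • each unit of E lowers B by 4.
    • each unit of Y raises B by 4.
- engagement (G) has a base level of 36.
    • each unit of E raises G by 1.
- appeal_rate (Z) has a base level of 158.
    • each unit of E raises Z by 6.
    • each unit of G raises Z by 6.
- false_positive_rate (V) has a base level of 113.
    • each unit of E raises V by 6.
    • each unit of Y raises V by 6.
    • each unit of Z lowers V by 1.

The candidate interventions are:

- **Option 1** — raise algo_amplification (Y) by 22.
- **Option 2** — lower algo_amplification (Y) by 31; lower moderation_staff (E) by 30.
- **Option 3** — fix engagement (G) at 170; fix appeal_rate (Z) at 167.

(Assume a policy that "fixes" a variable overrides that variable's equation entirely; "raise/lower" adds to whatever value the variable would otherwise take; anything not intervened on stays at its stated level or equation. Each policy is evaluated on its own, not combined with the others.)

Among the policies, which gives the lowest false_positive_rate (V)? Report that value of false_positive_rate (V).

Option 1 (Y + 22):
  E = 43
  Y = 102 + 22 = 124
  G = 36 + 43 = 79
  Z = 158 + 6·43 + 6·79 = 890
  V = 113 + 6·43 + 6·124 − 890 = 225
Option 2 (Y − 31, E − 30):
  E = 43 − 30 = 13
  Y = 102 − 31 = 71
  G = 36 + 13 = 49
  Z = 158 + 6·13 + 6·49 = 530
  V = 113 + 6·13 + 6·71 − 530 = 87
Option 3 (G := 170, Z := 167):
  E = 43
  Y = 102
  G = 170
  Z = 167
  V = 113 + 6·43 + 6·102 − 167 = 816
Comparing — Option 1: V=225, Option 2: V=87, Option 3: V=816. Lowest is 87 (Option 2).

87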